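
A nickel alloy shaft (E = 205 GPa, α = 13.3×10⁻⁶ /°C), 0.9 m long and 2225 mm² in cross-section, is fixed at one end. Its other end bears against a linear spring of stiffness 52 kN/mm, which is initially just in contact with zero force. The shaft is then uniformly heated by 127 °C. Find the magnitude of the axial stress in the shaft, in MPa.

The unrestrained thermal change is αΔT L = 13.3×10⁻⁶ × 127 × 900 = 1.52 mm.
Let P be the compressive force at the spring. The shaft shortens elastically by PL/(AE) and the spring compresses by P/k; together these equal δ_free.
So P = δ_free / [L/(AE) + 1/k] = 1.52 / [ 900/(2225×205×10³) + 1/(52×10³) ].
P = 1.52 / 2.12×10⁻⁵ = 71690 N.
σ = P/A = 71690/2225 = 32.22 MPa.

σ ≈ 32.2 MPa (compressive)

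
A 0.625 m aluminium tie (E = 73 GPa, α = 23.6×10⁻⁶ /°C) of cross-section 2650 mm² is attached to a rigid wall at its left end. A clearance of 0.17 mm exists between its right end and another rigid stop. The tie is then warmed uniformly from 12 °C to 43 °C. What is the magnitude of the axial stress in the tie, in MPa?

Unrestrained expansion: δ_free = αΔT L = 23.6×10⁻⁶ × 31 × 625 = 0.4572 mm.
The gap closes (δ_free > 0.17 mm) and the wall then resists a further 0.4572 − 0.17 = 0.2873 mm of expansion.
So σ = E(δ_free − g)/L = 73×10³ × 0.2873/625 = 33.55 MPa.

σ ≈ 33.6 MPa (compressive)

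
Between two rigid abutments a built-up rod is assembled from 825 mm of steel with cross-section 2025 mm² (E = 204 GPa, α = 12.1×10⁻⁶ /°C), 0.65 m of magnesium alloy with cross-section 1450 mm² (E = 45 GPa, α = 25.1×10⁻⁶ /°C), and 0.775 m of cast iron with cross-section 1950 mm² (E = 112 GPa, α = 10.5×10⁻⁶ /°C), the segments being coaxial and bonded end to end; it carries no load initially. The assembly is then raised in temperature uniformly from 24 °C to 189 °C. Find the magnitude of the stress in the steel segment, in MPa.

σ ≈ 181 MPa (compressive)

Free thermal expansion of the whole bar: Σ αᵢΔT Lᵢ = 12.1×10⁻⁶×165×825 + 25.1×10⁻⁶×165×650 + 10.5×10⁻⁶×165×775 = 5.682 mm.
The rigid supports impose zero overall length change; the single axial force P common to all segments must satisfy P Σ Lᵢ/(AᵢEᵢ) = δ_free.
The series flexibility is Σ Lᵢ/(AᵢEᵢ) = 825/(2025×204×10³) + 650/(1450×45×10³) + 775/(1950×112×10³) = 1.551×10⁻⁵ mm/N.
P = 5.682 / 1.551×10⁻⁵ = 366400 N = 366.4 kN, compressive.
σ_{steel} = P / A = 366400 / 2025 = 180.9 MPa.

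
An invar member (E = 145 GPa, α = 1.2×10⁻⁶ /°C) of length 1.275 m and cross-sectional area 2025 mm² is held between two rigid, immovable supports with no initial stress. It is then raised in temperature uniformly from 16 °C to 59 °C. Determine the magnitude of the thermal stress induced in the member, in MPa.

Because both ends are immovable the net strain is zero, and the suppressed thermal strain is αΔT = 1.2×10⁻⁶ × 43 = 51.6×10⁻⁶.
The stress required to suppress this strain is σ = Eε = 145×10³ × 51.6×10⁻⁶ = 7.482 MPa, compressive since the member is trying to expand.

σ ≈ 7.48 MPa (compressive)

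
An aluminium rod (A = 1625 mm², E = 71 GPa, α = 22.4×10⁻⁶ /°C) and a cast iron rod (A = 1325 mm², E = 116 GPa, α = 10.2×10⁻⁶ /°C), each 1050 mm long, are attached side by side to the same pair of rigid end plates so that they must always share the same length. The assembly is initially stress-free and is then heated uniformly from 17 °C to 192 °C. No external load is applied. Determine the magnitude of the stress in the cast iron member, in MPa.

σ ≈ 106 MPa (tensile)

Both members must finish at the same length. With the larger α, the aluminium tends to over-expand; the plates restrain it, putting the aluminium in compression and the cast iron in tension. With no external load the two internal forces are equal and opposite, magnitude P.
Compatibility of the two members (thermal + elastic change equal): (α₁ − α₂)ΔT = P·[1/(A₁E₁) + 1/(A₂E₂)].
|α₁ − α₂|·ΔT = 12.2×10⁻⁶ × 175 = 0.002135.
1/(A₁E₁) + 1/(A₂E₂) = 1/(1625×71×10³) + 1/(1325×116×10³) = 1.517×10⁻⁸ N⁻¹.
So P = 0.002135 / 1.517×10⁻⁸ = 140.7 kN.
σ_{cast iron} = P/A₂ = 140700/1325 = 106.2 MPa, tensile.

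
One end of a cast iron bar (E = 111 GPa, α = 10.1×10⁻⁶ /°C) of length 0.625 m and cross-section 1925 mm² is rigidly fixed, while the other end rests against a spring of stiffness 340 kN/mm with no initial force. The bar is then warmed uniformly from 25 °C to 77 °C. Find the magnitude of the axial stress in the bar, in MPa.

σ ≈ 29.1 MPa (compressive)

If the spring were absent the bar would lengthen by αΔT L = 10.1×10⁻⁶ × 52 × 625 = 0.3282 mm.
With a force P in the spring, the elastic change of the bar is PL/(AE) and that of the spring is P/k; compatibility requires their sum to equal δ_free.
So P = δ_free / [L/(AE) + 1/k] = 0.3282 / [ 625/(1925×111×10³) + 1/(340×10³) ].
P = 0.3282 / 5.866×10⁻⁶ = 55960 N.
σ = P/A = 55960/1925 = 29.07 MPa.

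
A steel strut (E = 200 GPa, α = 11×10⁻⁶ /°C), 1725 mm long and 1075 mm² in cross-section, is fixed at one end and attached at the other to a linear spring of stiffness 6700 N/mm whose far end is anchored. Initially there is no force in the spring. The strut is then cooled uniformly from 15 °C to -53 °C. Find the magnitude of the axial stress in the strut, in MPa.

The unrestrained thermal change is αΔT L = 11×10⁻⁶ × 68 × 1725 = 1.29 mm.
With a force P in the spring, the elastic change of the strut is PL/(AE) and that of the spring is P/k; compatibility requires their sum to equal δ_free.
So P = δ_free / [L/(AE) + 1/k] = 1.29 / [ 1725/(1075×200×10³) + 1/(6700) ].
P = 1.29 / 0.0001573 = 8204 N.
σ = P/A = 8204/1075 = 7.632 MPa.

σ ≈ 7.63 MPa (tensile)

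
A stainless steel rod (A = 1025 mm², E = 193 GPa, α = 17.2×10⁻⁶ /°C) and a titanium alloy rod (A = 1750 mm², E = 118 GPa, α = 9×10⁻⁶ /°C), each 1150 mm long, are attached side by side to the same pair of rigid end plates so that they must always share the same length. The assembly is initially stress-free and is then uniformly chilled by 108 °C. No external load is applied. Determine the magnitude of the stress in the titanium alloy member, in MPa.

Equilibrium of a rigid end plate with no external load gives equal and opposite internal forces ±P in the two members. Since α_{stainless steel} > α_{titanium alloy}, cooling drives the stainless steel into tension and the titanium alloy into compression.
Compatibility of the two members (thermal + elastic change equal): (α₁ − α₂)ΔT = P·[1/(A₁E₁) + 1/(A₂E₂)].
|α₁ − α₂|·ΔT = 8.2×10⁻⁶ × 108 = 0.0008856.
1/(A₁E₁) + 1/(A₂E₂) = 1/(1025×193×10³) + 1/(1750×118×10³) = 9.898×10⁻⁹ N⁻¹.
So P = 0.0008856 / 9.898×10⁻⁹ = 89.48 kN.
σ_{titanium alloy} = P/A₂ = 89480/1750 = 51.13 MPa, compressive.

σ ≈ 51.1 MPa (compressive)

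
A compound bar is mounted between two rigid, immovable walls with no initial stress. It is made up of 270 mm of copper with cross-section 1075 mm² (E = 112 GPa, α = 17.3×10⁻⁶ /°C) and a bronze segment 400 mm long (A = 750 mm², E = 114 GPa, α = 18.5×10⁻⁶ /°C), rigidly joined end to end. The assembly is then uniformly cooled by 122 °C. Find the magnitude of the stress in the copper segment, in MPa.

σ ≈ 198 MPa (tensile)

With the walls removed the bar would change length by δ_free = Σ αᵢΔT Lᵢ = 17.3×10⁻⁶×122×270 + 18.5×10⁻⁶×122×400 = 1.473 mm.
The rigid supports impose zero overall length change; the single axial force P common to all segments must satisfy P Σ Lᵢ/(AᵢEᵢ) = δ_free.
The series flexibility is Σ Lᵢ/(AᵢEᵢ) = 270/(1075×112×10³) + 400/(750×114×10³) = 6.921×10⁻⁶ mm/N.
Hence P = δ_free / Σ(L/AE) = 1.473/6.921×10⁻⁶ = 212.8 kN (tensile).
σ_{copper} = P / A = 212800 / 1075 = 197.9 MPa.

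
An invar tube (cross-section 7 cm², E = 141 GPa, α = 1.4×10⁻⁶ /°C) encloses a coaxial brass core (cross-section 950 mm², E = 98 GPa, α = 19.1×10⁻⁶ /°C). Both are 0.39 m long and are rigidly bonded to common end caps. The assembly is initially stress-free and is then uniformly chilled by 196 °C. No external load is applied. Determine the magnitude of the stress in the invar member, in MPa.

Both members must finish at the same length. With the larger α, the brass tends to over-contract; the plates restrain it, putting the brass in tension and the invar in compression. With no external load the two internal forces are equal and opposite, magnitude P.
Compatibility of the two members (thermal + elastic change equal): (α₁ − α₂)ΔT = P·[1/(A₁E₁) + 1/(A₂E₂)].
|α₁ − α₂|·ΔT = 17.7×10⁻⁶ × 196 = 0.003469.
1/(A₁E₁) + 1/(A₂E₂) = 1/(700×141×10³) + 1/(950×98×10³) = 2.087×10⁻⁸ N⁻¹.
P = 0.003469 / 2.087×10⁻⁸ = 166200 N = 166.2 kN.
σ_{invar} = P/A₁ = 166200/700 = 237.4 MPa, compressive.

σ ≈ 237 MPa (compressive)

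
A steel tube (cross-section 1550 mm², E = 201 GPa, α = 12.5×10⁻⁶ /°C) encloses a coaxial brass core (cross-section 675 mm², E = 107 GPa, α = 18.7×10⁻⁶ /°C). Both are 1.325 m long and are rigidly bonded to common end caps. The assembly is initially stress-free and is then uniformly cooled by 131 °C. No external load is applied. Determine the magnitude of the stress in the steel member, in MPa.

σ ≈ 30.7 MPa (compressive)

The brass has the larger α, so on cooling it would change length more than the steel if both were free. The rigid plates force a common final length, so the brass is put into tension and the steel into compression, with equal and opposite forces P (no external load).
Compatibility of the two members (thermal + elastic change equal): (α₁ − α₂)ΔT = P·[1/(A₁E₁) + 1/(A₂E₂)].
|α₁ − α₂|·ΔT = 6.2×10⁻⁶ × 131 = 0.0008122.
1/(A₁E₁) + 1/(A₂E₂) = 1/(1550×201×10³) + 1/(675×107×10³) = 1.706×10⁻⁸ N⁻¹.
P = 0.0008122 / 1.706×10⁻⁸ = 47620 N = 47.62 kN.
σ_{steel} = P/A₁ = 47620/1550 = 30.72 MPa, compressive.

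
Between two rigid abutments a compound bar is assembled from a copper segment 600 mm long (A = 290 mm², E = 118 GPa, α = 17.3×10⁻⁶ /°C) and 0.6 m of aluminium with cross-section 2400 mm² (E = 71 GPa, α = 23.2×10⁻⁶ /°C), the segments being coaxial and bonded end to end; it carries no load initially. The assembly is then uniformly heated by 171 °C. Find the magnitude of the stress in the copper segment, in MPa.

σ ≈ 681 MPa (compressive)

With the walls removed the bar would change length by δ_free = Σ αᵢΔT Lᵢ = 17.3×10⁻⁶×171×600 + 23.2×10⁻⁶×171×600 = 4.155 mm.
Since the ends are fixed, an axial force P builds up, equal in every segment, with P · Σ Lᵢ/(AᵢEᵢ) = δ_free.
The series flexibility is Σ Lᵢ/(AᵢEᵢ) = 600/(290×118×10³) + 600/(2400×71×10³) = 2.105×10⁻⁵ mm/N.
So P = 4.155 / 2.105×10⁻⁵ = 197.4 kN, compressive.
σ_{copper} = P / A = 197400 / 290 = 680.5 MPa.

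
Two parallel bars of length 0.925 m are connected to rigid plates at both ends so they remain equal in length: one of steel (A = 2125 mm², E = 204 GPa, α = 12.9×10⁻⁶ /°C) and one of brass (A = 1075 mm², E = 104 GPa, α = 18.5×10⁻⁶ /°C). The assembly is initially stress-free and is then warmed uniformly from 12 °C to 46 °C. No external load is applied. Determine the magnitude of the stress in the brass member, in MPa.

Equilibrium of a rigid end plate with no external load gives equal and opposite internal forces ±P in the two members. Since α_{brass} > α_{steel}, heating drives the brass into compression and the steel into tension.
Equating the net (thermal + elastic) strains gives |α₁ − α₂|·ΔT = P·[1/(A₁E₁) + 1/(A₂E₂)].
|α₁ − α₂|·ΔT = 5.6×10⁻⁶ × 34 = 0.0001904.
1/(A₁E₁) + 1/(A₂E₂) = 1/(2125×204×10³) + 1/(1075×104×10³) = 1.125×10⁻⁸ N⁻¹.
P = 0.0001904 / 1.125×10⁻⁸ = 16920 N = 16.92 kN.
σ_{brass} = P/A₂ = 16920/1075 = 15.74 MPa, compressive.

σ ≈ 15.7 MPa (compressive)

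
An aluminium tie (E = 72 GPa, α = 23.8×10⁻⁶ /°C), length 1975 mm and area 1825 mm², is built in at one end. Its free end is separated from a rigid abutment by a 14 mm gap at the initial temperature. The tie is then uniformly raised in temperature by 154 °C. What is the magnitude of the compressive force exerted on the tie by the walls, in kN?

If the wall were absent the tie would grow by αΔT L = 23.8×10⁻⁶ × 154 × 1975 = 7.239 mm.
This is smaller than the 14 mm clearance, so the tie expands freely without reaching the stop — the stress is zero.

P ≈ 0 kN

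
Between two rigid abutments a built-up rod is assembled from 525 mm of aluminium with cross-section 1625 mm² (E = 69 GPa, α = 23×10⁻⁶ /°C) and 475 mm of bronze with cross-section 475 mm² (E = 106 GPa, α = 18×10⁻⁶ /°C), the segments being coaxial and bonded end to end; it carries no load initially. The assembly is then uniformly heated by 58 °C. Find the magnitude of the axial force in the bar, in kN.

P ≈ 84.7 kN (compressive)

If the supports were absent, the total length change would be Σ αᵢΔT Lᵢ = 23×10⁻⁶×58×525 + 18×10⁻⁶×58×475 = 1.196 mm.
Since the ends are fixed, an axial force P builds up, equal in every segment, with P · Σ Lᵢ/(AᵢEᵢ) = δ_free.
The series flexibility is Σ Lᵢ/(AᵢEᵢ) = 525/(1625×69×10³) + 475/(475×106×10³) = 1.412×10⁻⁵ mm/N.
Hence P = δ_free / Σ(L/AE) = 1.196/1.412×10⁻⁵ = 84.74 kN (compressive).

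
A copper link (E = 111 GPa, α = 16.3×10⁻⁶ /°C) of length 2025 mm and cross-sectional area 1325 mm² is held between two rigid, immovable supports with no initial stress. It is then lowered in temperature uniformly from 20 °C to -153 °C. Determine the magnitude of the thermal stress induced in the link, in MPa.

The supports are rigid, so the total axial strain is zero. The restrained thermal strain is ε = αΔT = 16.3×10⁻⁶ × 173 = 2819.9×10⁻⁶.
Hence σ = E·αΔT = 111×10³ × 2819.9×10⁻⁶ = 313 MPa, tensile.

σ ≈ 313 MPa (tensile)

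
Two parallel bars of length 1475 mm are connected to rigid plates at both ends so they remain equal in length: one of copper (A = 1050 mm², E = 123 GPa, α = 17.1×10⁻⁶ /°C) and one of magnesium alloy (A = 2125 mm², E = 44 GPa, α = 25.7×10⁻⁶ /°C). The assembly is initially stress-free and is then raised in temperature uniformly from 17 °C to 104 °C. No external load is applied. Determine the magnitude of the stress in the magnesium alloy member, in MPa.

Equilibrium of a rigid end plate with no external load gives equal and opposite internal forces ±P in the two members. Since α_{magnesium alloy} > α_{copper}, heating drives the magnesium alloy into compression and the copper into tension.
Setting the final lengths equal and cancelling L: (α₁ − α₂)ΔT = P/(A₁E₁) + P/(A₂E₂).
|α₁ − α₂|·ΔT = 8.6×10⁻⁶ × 87 = 0.0007482.
1/(A₁E₁) + 1/(A₂E₂) = 1/(1050×123×10³) + 1/(2125×44×10³) = 1.844×10⁻⁸ N⁻¹.
So P = 0.0007482 / 1.844×10⁻⁸ = 40.58 kN.
σ_{magnesium alloy} = P/A₂ = 40580/2125 = 19.1 MPa, compressive.

σ ≈ 19.1 MPa (compressive)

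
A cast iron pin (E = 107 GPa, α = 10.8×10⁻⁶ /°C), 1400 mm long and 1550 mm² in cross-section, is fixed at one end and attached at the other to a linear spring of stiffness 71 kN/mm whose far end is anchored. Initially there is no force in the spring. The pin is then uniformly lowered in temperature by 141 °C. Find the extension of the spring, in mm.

δ ≈ 1.33 mm

Free thermal contraction: δ_free = αΔT L = 10.8×10⁻⁶ × 141 × 1400 = 2.132 mm.
Let P be the tensile force in the spring. The pin extends elastically by PL/(AE) and the spring stretches by P/k; together these equal δ_free.
So P = δ_free / [L/(AE) + 1/k] = 2.132 / [ 1400/(1550×107×10³) + 1/(71×10³) ].
P = 2.132 / 2.253×10⁻⁵ = 94640 N.
Spring extension = P/k = 94640/(71×10³) = 1.333 mm.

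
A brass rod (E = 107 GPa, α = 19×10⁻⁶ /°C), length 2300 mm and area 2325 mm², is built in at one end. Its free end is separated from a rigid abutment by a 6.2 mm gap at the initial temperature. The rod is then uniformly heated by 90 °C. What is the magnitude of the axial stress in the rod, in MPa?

σ ≈ 0 MPa

If the wall were absent the rod would grow by αΔT L = 19×10⁻⁶ × 90 × 2300 = 3.933 mm.
This is smaller than the 6.2 mm clearance, so the rod expands freely without reaching the stop — the stress is zero.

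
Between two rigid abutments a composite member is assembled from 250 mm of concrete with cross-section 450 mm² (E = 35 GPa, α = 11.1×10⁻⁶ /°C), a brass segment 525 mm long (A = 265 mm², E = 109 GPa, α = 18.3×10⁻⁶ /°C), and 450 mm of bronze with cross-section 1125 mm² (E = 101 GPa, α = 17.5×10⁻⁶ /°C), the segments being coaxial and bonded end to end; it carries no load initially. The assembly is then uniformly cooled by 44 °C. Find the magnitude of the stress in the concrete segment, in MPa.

σ ≈ 52.1 MPa (tensile)

If the supports were absent, the total length change would be Σ αᵢΔT Lᵢ = 11.1×10⁻⁶×44×250 + 18.3×10⁻⁶×44×525 + 17.5×10⁻⁶×44×450 = 0.8913 mm.
The walls prevent any net length change, so an axial force P (same in every segment) develops. Compatibility: P · Σ Lᵢ/(AᵢEᵢ) = δ_free.
The series flexibility is Σ Lᵢ/(AᵢEᵢ) = 250/(450×35×10³) + 525/(265×109×10³) + 450/(1125×101×10³) = 3.801×10⁻⁵ mm/N.
So P = 0.8913 / 3.801×10⁻⁵ = 23.45 kN, tensile.
σ_{concrete} = P / A = 23450 / 450 = 52.11 MPa.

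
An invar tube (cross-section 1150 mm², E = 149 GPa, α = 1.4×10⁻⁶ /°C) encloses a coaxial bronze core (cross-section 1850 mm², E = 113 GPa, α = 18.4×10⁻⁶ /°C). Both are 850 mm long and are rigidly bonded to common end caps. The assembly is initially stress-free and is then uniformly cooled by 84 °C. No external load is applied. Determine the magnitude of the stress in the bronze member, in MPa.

The bronze has the larger α, so on cooling it would change length more than the invar if both were free. The rigid plates force a common final length, so the bronze is put into tension and the invar into compression, with equal and opposite forces P (no external load).
Compatibility of the two members (thermal + elastic change equal): (α₁ − α₂)ΔT = P·[1/(A₁E₁) + 1/(A₂E₂)].
|α₁ − α₂|·ΔT = 17×10⁻⁶ × 84 = 0.001428.
1/(A₁E₁) + 1/(A₂E₂) = 1/(1150×149×10³) + 1/(1850×113×10³) = 1.062×10⁻⁸ N⁻¹.
P = 0.001428 / 1.062×10⁻⁸ = 134500 N = 134.5 kN.
σ_{bronze} = P/A₂ = 134500/1850 = 72.69 MPa, tensile.

σ ≈ 72.7 MPa (tensile)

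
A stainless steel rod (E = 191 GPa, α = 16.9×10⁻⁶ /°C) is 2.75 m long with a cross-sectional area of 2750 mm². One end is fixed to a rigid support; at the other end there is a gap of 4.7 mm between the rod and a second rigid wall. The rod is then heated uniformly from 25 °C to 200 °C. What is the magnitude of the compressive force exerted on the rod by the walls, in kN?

P ≈ 656 kN

Free thermal elongation = αΔT L = 16.9×10⁻⁶ × 175 × 2750 = 8.133 mm.
This exceeds the 4.7 mm gap, so the wall pushes back. The portion of expansion that must be recovered elastically is δ_free − gap = 8.133 − 4.7 = 3.433 mm.
That suppressed elongation corresponds to σ = E·Δ/L = 191×10³ × 3.433/2750 = 238.4 MPa.
Force on the wall = σA = 238.4 × 2750 mm² = 655.7 kN.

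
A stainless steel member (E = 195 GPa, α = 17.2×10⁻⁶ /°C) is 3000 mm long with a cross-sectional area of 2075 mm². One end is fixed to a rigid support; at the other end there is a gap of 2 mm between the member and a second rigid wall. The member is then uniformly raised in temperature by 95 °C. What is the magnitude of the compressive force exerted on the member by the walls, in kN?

Unrestrained expansion: δ_free = αΔT L = 17.2×10⁻⁶ × 95 × 3000 = 4.902 mm.
After closing the 2 mm clearance, 4.902 − 2 = 2.902 mm of expansion remains to be suppressed by the wall.
So σ = E(δ_free − g)/L = 195×10³ × 2.902/3000 = 188.6 MPa.
P = σA = 188.6 × 2075 = 391.4 kN.

P ≈ 391 kN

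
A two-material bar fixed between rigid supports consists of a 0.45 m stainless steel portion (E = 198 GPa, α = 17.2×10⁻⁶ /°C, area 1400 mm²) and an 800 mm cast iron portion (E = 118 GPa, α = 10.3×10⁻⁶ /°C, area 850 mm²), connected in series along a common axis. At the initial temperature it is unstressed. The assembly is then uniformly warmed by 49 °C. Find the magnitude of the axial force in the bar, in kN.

P ≈ 81.6 kN (compressive)

With the walls removed the bar would change length by δ_free = Σ αᵢΔT Lᵢ = 17.2×10⁻⁶×49×450 + 10.3×10⁻⁶×49×800 = 0.783 mm.
Since the ends are fixed, an axial force P builds up, equal in every segment, with P · Σ Lᵢ/(AᵢEᵢ) = δ_free.
Σ Lᵢ/(AᵢEᵢ) = 450/(1400×198×10³) + 800/(850×118×10³) = 9.599×10⁻⁶ mm/N.
P = 0.783 / 9.599×10⁻⁶ = 81570 N = 81.57 kN, compressive.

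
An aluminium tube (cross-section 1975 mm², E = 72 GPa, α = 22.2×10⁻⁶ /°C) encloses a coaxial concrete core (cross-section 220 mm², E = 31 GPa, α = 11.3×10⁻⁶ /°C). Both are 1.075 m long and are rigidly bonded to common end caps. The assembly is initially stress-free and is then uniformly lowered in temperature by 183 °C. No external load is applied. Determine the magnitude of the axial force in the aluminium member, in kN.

P ≈ 13 kN (tensile in the aluminium)

The aluminium has the larger α, so on cooling it would change length more than the concrete if both were free. The rigid plates force a common final length, so the aluminium is put into tension and the concrete into compression, with equal and opposite forces P (no external load).
Compatibility of the two members (thermal + elastic change equal): (α₁ − α₂)ΔT = P·[1/(A₁E₁) + 1/(A₂E₂)].
|α₁ − α₂|·ΔT = 10.9×10⁻⁶ × 183 = 0.001995.
1/(A₁E₁) + 1/(A₂E₂) = 1/(1975×72×10³) + 1/(220×31×10³) = 1.537×10⁻⁷ N⁻¹.
P = 0.001995 / 1.537×10⁻⁷ = 12980 N = 12.98 kN.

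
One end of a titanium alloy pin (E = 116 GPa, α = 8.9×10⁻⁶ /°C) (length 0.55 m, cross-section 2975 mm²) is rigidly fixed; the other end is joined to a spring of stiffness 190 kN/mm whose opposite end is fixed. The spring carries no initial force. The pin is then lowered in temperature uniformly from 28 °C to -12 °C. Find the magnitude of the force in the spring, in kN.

Free thermal contraction: δ_free = αΔT L = 8.9×10⁻⁶ × 40 × 550 = 0.1958 mm.
With a force P in the spring, the elastic change of the pin is PL/(AE) and that of the spring is P/k; compatibility requires their sum to equal δ_free.
So P = δ_free / [L/(AE) + 1/k] = 0.1958 / [ 550/(2975×116×10³) + 1/(190×10³) ].
P = 0.1958 / 6.857×10⁻⁶ = 28560 N.

P ≈ 28.6 kN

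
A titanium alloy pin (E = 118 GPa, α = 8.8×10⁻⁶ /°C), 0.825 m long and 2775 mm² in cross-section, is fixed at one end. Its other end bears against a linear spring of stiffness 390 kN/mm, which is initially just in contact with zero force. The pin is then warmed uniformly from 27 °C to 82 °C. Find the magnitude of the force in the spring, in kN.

P ≈ 78.5 kN

If the spring were absent the pin would lengthen by αΔT L = 8.8×10⁻⁶ × 55 × 825 = 0.3993 mm.
Let P be the compressive force at the spring. The pin shortens elastically by PL/(AE) and the spring compresses by P/k; together these equal δ_free.
So P = δ_free / [L/(AE) + 1/k] = 0.3993 / [ 825/(2775×118×10³) + 1/(390×10³) ].
P = 0.3993 / 5.084×10⁻⁶ = 78550 N.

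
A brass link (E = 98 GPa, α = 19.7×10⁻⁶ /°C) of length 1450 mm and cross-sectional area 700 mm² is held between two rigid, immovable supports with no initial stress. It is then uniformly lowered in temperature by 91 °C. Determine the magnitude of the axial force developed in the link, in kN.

P ≈ 123 kN (tensile)

With zero net strain, σ = E·αΔT = 98 GPa × 19.7×10⁻⁶ × 91 = 175.7 MPa.
P = AEαΔT = 700 × 98×10³ × 19.7×10⁻⁶ × 91 = 123 kN (tensile).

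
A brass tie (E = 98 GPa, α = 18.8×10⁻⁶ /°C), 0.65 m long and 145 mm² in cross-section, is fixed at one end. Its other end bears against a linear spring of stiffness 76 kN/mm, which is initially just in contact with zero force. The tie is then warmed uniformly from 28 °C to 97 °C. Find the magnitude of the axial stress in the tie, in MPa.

σ ≈ 98.7 MPa (compressive)

If the spring were absent the tie would lengthen by αΔT L = 18.8×10⁻⁶ × 69 × 650 = 0.8432 mm.
With a force P in the spring, the elastic change of the tie is PL/(AE) and that of the spring is P/k; compatibility requires their sum to equal δ_free.
So P = δ_free / [L/(AE) + 1/k] = 0.8432 / [ 650/(145×98×10³) + 1/(76×10³) ].
P = 0.8432 / 5.89×10⁻⁵ = 14320 N.
σ = P/A = 14320/145 = 98.73 MPa.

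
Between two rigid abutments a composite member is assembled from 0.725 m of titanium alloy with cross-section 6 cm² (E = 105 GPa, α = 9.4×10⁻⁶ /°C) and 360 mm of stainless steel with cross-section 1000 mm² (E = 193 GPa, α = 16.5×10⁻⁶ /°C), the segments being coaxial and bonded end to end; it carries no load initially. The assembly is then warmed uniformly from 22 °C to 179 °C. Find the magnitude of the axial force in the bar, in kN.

P ≈ 150 kN (compressive)

If the supports were absent, the total length change would be Σ αᵢΔT Lᵢ = 9.4×10⁻⁶×157×725 + 16.5×10⁻⁶×157×360 = 2.003 mm.
The walls prevent any net length change, so an axial force P (same in every segment) develops. Compatibility: P · Σ Lᵢ/(AᵢEᵢ) = δ_free.
The series flexibility is Σ Lᵢ/(AᵢEᵢ) = 725/(600×105×10³) + 360/(1000×193×10³) = 1.337×10⁻⁵ mm/N.
P = 2.003 / 1.337×10⁻⁵ = 149700 N = 149.7 kN, compressive.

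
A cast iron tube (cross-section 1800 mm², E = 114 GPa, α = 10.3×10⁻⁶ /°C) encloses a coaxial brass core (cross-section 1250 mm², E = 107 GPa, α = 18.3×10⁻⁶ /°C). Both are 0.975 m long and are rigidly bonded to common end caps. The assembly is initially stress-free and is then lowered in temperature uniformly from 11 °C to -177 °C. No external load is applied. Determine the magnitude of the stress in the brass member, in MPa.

The brass has the larger α, so on cooling it would change length more than the cast iron if both were free. The rigid plates force a common final length, so the brass is put into tension and the cast iron into compression, with equal and opposite forces P (no external load).
Equating the net (thermal + elastic) strains gives |α₁ − α₂|·ΔT = P·[1/(A₁E₁) + 1/(A₂E₂)].
|α₁ − α₂|·ΔT = 8×10⁻⁶ × 188 = 0.001504.
1/(A₁E₁) + 1/(A₂E₂) = 1/(1800×114×10³) + 1/(1250×107×10³) = 1.235×10⁻⁸ N⁻¹.
So P = 0.001504 / 1.235×10⁻⁸ = 121.8 kN.
σ_{brass} = P/A₂ = 121800/1250 = 97.43 MPa, tensile.

σ ≈ 97.4 MPa (tensile)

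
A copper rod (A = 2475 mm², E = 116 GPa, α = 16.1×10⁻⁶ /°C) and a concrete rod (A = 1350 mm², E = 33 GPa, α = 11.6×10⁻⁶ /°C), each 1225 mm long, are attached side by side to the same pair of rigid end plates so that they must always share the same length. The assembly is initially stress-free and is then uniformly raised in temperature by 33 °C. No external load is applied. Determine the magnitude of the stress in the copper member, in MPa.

σ ≈ 2.31 MPa (compressive)

Both members must finish at the same length. With the larger α, the copper tends to over-expand; the plates restrain it, putting the copper in compression and the concrete in tension. With no external load the two internal forces are equal and opposite, magnitude P.
Equating the net (thermal + elastic) strains gives |α₁ − α₂|·ΔT = P·[1/(A₁E₁) + 1/(A₂E₂)].
|α₁ − α₂|·ΔT = 4.5×10⁻⁶ × 33 = 0.0001485.
1/(A₁E₁) + 1/(A₂E₂) = 1/(2475×116×10³) + 1/(1350×33×10³) = 2.593×10⁻⁸ N⁻¹.
P = 0.0001485 / 2.593×10⁻⁸ = 5727 N = 5.727 kN.
σ_{copper} = P/A₁ = 5727/2475 = 2.314 MPa, compressive.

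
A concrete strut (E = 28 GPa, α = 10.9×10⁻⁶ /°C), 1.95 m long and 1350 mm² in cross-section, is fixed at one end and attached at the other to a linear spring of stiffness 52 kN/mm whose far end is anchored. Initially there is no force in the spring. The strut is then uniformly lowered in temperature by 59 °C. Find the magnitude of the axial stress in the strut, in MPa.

Free thermal contraction: δ_free = αΔT L = 10.9×10⁻⁶ × 59 × 1950 = 1.254 mm.
With a force P in the spring, the elastic change of the strut is PL/(AE) and that of the spring is P/k; compatibility requires their sum to equal δ_free.
P [ L/(AE) + 1/k ] = δ_free → P [ 1950/(1350×28×10³) + 1/(52×10³) ] = 1.254.
P = 1.254 / 7.082×10⁻⁵ = 17710 N.
σ = P/A = 17710/1350 = 13.12 MPa.

σ ≈ 13.1 MPa (tensile)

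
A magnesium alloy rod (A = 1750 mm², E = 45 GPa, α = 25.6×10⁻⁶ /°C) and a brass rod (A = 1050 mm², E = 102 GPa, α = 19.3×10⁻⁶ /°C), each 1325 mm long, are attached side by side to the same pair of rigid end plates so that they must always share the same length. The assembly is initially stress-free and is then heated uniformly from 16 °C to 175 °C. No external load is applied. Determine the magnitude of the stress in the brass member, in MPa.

Equilibrium of a rigid end plate with no external load gives equal and opposite internal forces ±P in the two members. Since α_{magnesium alloy} > α_{brass}, heating drives the magnesium alloy into compression and the brass into tension.
Compatibility of the two members (thermal + elastic change equal): (α₁ − α₂)ΔT = P·[1/(A₁E₁) + 1/(A₂E₂)].
|α₁ − α₂|·ΔT = 6.3×10⁻⁶ × 159 = 0.001002.
1/(A₁E₁) + 1/(A₂E₂) = 1/(1750×45×10³) + 1/(1050×102×10³) = 2.204×10⁻⁸ N⁻¹.
So P = 0.001002 / 2.204×10⁻⁸ = 45.46 kN.
σ_{brass} = P/A₂ = 45460/1050 = 43.29 MPa, tensile.

σ ≈ 43.3 MPa (tensile)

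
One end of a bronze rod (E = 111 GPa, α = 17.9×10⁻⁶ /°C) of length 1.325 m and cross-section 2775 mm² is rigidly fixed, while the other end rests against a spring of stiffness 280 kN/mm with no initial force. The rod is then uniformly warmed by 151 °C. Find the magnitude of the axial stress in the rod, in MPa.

If the spring were absent the rod would lengthen by αΔT L = 17.9×10⁻⁶ × 151 × 1325 = 3.581 mm.
With a force P in the spring, the elastic change of the rod is PL/(AE) and that of the spring is P/k; compatibility requires their sum to equal δ_free.
P [ L/(AE) + 1/k ] = δ_free → P [ 1325/(2775×111×10³) + 1/(280×10³) ] = 3.581.
P = 3.581 / 7.873×10⁻⁶ = 454900 N.
σ = P/A = 454900/2775 = 163.9 MPa.

σ ≈ 164 MPa (compressive)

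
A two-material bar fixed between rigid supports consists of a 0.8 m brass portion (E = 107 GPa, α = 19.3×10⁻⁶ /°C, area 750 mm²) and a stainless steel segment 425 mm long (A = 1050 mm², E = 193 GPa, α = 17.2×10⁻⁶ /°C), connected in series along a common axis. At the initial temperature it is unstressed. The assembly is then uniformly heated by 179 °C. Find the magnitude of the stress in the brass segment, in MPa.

With the walls removed the bar would change length by δ_free = Σ αᵢΔT Lᵢ = 19.3×10⁻⁶×179×800 + 17.2×10⁻⁶×179×425 = 4.072 mm.
Since the ends are fixed, an axial force P builds up, equal in every segment, with P · Σ Lᵢ/(AᵢEᵢ) = δ_free.
Σ Lᵢ/(AᵢEᵢ) = 800/(750×107×10³) + 425/(1050×193×10³) = 1.207×10⁻⁵ mm/N.
Hence P = δ_free / Σ(L/AE) = 4.072/1.207×10⁻⁵ = 337.5 kN (compressive).
σ_{brass} = P / A = 337500 / 750 = 450 MPa.

σ ≈ 450 MPa (compressive)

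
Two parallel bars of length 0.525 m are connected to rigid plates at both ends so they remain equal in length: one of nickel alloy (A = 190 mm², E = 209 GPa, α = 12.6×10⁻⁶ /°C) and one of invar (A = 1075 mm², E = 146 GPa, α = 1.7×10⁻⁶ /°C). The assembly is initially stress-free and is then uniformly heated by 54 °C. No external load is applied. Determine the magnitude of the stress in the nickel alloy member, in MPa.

σ ≈ 98.2 MPa (compressive)

Equilibrium of a rigid end plate with no external load gives equal and opposite internal forces ±P in the two members. Since α_{nickel alloy} > α_{invar}, heating drives the nickel alloy into compression and the invar into tension.
Equating the net (thermal + elastic) strains gives |α₁ − α₂|·ΔT = P·[1/(A₁E₁) + 1/(A₂E₂)].
|α₁ − α₂|·ΔT = 10.9×10⁻⁶ × 54 = 0.0005886.
1/(A₁E₁) + 1/(A₂E₂) = 1/(190×209×10³) + 1/(1075×146×10³) = 3.155×10⁻⁸ N⁻¹.
So P = 0.0005886 / 3.155×10⁻⁸ = 18.65 kN.
σ_{nickel alloy} = P/A₁ = 18650/190 = 98.18 MPa, compressive.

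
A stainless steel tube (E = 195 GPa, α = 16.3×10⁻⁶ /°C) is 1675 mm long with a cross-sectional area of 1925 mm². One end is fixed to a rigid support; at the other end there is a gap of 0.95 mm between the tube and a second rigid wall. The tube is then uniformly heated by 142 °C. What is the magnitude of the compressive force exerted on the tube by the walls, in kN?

P ≈ 656 kN

Free thermal elongation = αΔT L = 16.3×10⁻⁶ × 142 × 1675 = 3.877 mm.
This exceeds the 0.95 mm gap, so the wall pushes back. The portion of expansion that must be recovered elastically is δ_free − gap = 3.877 − 0.95 = 2.927 mm.
That suppressed elongation corresponds to σ = E·Δ/L = 195×10³ × 2.927/1675 = 340.7 MPa.
Force on the wall = σA = 340.7 × 1925 mm² = 655.9 kN.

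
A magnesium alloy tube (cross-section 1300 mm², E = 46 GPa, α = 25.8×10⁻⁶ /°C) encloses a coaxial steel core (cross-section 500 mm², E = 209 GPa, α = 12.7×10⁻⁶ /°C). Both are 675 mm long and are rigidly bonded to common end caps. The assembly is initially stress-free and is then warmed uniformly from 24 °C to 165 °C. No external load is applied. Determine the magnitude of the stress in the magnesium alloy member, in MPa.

σ ≈ 54 MPa (compressive)

Both members must finish at the same length. With the larger α, the magnesium alloy tends to over-expand; the plates restrain it, putting the magnesium alloy in compression and the steel in tension. With no external load the two internal forces are equal and opposite, magnitude P.
Equating the net (thermal + elastic) strains gives |α₁ − α₂|·ΔT = P·[1/(A₁E₁) + 1/(A₂E₂)].
|α₁ − α₂|·ΔT = 13.1×10⁻⁶ × 141 = 0.001847.
1/(A₁E₁) + 1/(A₂E₂) = 1/(1300×46×10³) + 1/(500×209×10³) = 2.629×10⁻⁸ N⁻¹.
P = 0.001847 / 2.629×10⁻⁸ = 70250 N = 70.25 kN.
σ_{magnesium alloy} = P/A₁ = 70250/1300 = 54.04 MPa, compressive.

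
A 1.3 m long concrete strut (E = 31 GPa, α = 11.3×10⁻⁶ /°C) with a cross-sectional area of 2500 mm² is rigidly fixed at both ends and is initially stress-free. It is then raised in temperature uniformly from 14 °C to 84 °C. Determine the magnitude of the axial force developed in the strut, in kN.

P ≈ 61.3 kN (compressive)

The ends cannot move, so σ = EαΔT = 31×10³ × 11.3×10⁻⁶ × 70 = 24.52 MPa.
P = AEαΔT = 2500 × 31×10³ × 11.3×10⁻⁶ × 70 = 61.3 kN (compressive).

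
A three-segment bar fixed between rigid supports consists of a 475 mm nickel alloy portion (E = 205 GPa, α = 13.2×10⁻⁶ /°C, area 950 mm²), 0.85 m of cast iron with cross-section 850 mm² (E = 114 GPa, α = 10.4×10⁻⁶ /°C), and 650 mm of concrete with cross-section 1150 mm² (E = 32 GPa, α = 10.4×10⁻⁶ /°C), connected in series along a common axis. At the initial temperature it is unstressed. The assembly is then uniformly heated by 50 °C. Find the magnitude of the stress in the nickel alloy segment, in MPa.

If the supports were absent, the total length change would be Σ αᵢΔT Lᵢ = 13.2×10⁻⁶×50×475 + 10.4×10⁻⁶×50×850 + 10.4×10⁻⁶×50×650 = 1.094 mm.
The walls prevent any net length change, so an axial force P (same in every segment) develops. Compatibility: P · Σ Lᵢ/(AᵢEᵢ) = δ_free.
The series flexibility is Σ Lᵢ/(AᵢEᵢ) = 475/(950×205×10³) + 850/(850×114×10³) + 650/(1150×32×10³) = 2.887×10⁻⁵ mm/N.
So P = 1.094 / 2.887×10⁻⁵ = 37.87 kN, compressive.
σ_{nickel alloy} = P / A = 37870 / 950 = 39.86 MPa.

σ ≈ 39.9 MPa (compressive)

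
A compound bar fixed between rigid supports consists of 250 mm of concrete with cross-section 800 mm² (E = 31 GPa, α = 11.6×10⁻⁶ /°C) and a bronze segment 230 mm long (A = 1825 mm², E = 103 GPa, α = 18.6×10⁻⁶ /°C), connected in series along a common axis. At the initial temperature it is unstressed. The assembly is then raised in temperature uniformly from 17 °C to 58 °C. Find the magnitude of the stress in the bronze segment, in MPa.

σ ≈ 14.3 MPa (compressive)

If the supports were absent, the total length change would be Σ αᵢΔT Lᵢ = 11.6×10⁻⁶×41×250 + 18.6×10⁻⁶×41×230 = 0.2943 mm.
The rigid supports impose zero overall length change; the single axial force P common to all segments must satisfy P Σ Lᵢ/(AᵢEᵢ) = δ_free.
Σ Lᵢ/(AᵢEᵢ) = 250/(800×31×10³) + 230/(1825×103×10³) = 1.13×10⁻⁵ mm/N.
Hence P = δ_free / Σ(L/AE) = 0.2943/1.13×10⁻⁵ = 26.03 kN (compressive).
σ_{bronze} = P / A = 26030 / 1825 = 14.27 MPa.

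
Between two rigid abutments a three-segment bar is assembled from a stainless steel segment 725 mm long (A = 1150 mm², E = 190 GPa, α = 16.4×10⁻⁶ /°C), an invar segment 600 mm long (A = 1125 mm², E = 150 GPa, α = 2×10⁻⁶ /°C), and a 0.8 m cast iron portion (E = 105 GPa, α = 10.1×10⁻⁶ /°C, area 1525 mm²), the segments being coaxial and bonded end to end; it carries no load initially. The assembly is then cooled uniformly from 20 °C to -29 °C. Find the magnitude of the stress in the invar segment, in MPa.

σ ≈ 77.7 MPa (tensile)

With the walls removed the bar would change length by δ_free = Σ αᵢΔT Lᵢ = 16.4×10⁻⁶×49×725 + 2×10⁻⁶×49×600 + 10.1×10⁻⁶×49×800 = 1.037 mm.
The walls prevent any net length change, so an axial force P (same in every segment) develops. Compatibility: P · Σ Lᵢ/(AᵢEᵢ) = δ_free.
The series flexibility is Σ Lᵢ/(AᵢEᵢ) = 725/(1150×190×10³) + 600/(1125×150×10³) + 800/(1525×105×10³) = 1.187×10⁻⁵ mm/N.
Hence P = δ_free / Σ(L/AE) = 1.037/1.187×10⁻⁵ = 87.39 kN (tensile).
σ_{invar} = P / A = 87390 / 1125 = 77.68 MPa.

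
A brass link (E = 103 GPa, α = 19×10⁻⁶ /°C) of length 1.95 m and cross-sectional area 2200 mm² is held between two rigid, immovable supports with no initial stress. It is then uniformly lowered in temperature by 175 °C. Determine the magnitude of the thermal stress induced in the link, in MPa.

The supports are rigid, so the total axial strain is zero. The restrained thermal strain is ε = αΔT = 19×10⁻⁶ × 175 = 3325×10⁻⁶.
σ = EαΔT = 103×10³ × 19×10⁻⁶ × 175 = 342.5 MPa (tensile; the link is trying to contract).

σ ≈ 342 MPa (tensile)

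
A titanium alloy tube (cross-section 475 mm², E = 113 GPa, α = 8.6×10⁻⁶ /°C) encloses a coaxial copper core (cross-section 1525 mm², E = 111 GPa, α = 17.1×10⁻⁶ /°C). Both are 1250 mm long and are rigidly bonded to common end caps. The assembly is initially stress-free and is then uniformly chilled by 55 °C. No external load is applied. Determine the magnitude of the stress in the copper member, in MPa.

σ ≈ 12.5 MPa (tensile)

Both members must finish at the same length. With the larger α, the copper tends to over-contract; the plates restrain it, putting the copper in tension and the titanium alloy in compression. With no external load the two internal forces are equal and opposite, magnitude P.
Equating the net (thermal + elastic) strains gives |α₁ − α₂|·ΔT = P·[1/(A₁E₁) + 1/(A₂E₂)].
|α₁ − α₂|·ΔT = 8.5×10⁻⁶ × 55 = 0.0004675.
1/(A₁E₁) + 1/(A₂E₂) = 1/(475×113×10³) + 1/(1525×111×10³) = 2.454×10⁻⁸ N⁻¹.
P = 0.0004675 / 2.454×10⁻⁸ = 19050 N = 19.05 kN.
σ_{copper} = P/A₂ = 19050/1525 = 12.49 MPa, tensile.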